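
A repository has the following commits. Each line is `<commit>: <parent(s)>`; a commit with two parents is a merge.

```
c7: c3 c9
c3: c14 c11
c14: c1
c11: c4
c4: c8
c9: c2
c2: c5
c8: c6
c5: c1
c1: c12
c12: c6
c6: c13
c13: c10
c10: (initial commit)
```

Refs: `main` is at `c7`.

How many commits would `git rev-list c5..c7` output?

Reachable from c7: {c1, c10, c11, c12, c13, c14, c2, c3, c4, c5, c6, c7, c8, c9}.
Reachable from c5: {c1, c10, c12, c13, c5, c6}.
In c7's history but not c5's: {c11, c14, c2, c3, c4, c7, c8, c9} — 8 commits.

8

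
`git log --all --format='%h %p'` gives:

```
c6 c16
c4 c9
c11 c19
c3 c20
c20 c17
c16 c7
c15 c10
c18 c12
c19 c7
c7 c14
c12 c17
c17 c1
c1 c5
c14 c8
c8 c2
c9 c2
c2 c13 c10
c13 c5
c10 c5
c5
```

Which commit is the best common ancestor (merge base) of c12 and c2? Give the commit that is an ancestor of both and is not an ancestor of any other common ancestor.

c5

Ancestors of c12: {c1, c12, c17, c5}.
Ancestors of c2: {c10, c13, c2, c5}.
Common ancestors: {c5}.
The only common ancestor is c5, so it is the merge base.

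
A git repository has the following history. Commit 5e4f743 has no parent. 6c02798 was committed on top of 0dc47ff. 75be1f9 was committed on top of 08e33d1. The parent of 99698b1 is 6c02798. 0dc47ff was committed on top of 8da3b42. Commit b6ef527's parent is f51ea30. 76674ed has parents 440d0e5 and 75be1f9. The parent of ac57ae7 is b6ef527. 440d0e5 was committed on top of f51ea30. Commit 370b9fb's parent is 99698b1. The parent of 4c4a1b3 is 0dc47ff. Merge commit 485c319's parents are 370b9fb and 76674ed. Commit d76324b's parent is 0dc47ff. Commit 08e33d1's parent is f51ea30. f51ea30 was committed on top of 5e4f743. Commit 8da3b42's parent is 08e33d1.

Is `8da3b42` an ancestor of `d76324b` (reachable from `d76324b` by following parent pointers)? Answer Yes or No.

Ancestors of d76324b (commits reachable by following parents): {08e33d1, 0dc47ff, 5e4f743, 8da3b42, d76324b, f51ea30}.
8da3b42 is in that set, so it is an ancestor of d76324b.

Yes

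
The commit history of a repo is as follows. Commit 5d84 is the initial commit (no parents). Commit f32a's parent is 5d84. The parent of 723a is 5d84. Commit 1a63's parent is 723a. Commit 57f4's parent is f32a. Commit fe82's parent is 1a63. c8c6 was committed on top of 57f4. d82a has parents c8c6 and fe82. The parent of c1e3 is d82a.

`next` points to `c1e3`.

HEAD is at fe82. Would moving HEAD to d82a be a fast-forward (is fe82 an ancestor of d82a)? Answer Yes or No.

A fast-forward from fe82 to d82a is possible iff fe82 is an ancestor of d82a.
Ancestors of d82a: {1a63, 57f4, 5d84, 723a, c8c6, d82a, f32a, fe82}.
fe82 is among them, so fast-forward is possible.

Yes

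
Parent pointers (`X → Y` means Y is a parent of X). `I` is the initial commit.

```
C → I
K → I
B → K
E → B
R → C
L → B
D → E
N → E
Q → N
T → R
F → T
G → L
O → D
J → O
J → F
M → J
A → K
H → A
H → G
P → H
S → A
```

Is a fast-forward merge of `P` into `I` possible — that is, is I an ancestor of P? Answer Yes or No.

A fast-forward from I to P is possible iff I is an ancestor of P.
Ancestors of P: {A, B, G, H, I, K, L, P}.
I is among them, so fast-forward is possible.

Yes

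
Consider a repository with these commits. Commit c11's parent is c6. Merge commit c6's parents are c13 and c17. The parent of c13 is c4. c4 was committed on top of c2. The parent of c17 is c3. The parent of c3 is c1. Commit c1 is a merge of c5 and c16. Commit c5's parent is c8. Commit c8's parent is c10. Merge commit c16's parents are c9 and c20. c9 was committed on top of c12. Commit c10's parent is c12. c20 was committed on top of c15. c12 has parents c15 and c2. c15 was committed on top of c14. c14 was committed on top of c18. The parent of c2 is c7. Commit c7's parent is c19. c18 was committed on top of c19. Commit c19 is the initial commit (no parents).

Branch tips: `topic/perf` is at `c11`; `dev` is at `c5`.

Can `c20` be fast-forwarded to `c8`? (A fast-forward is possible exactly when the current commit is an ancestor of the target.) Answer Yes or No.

No

A fast-forward from c20 to c8 is possible iff c20 is an ancestor of c8.
Ancestors of c8: {c10, c12, c14, c15, c18, c19, c2, c7, c8}.
c20 is not among them, so fast-forward is not possible.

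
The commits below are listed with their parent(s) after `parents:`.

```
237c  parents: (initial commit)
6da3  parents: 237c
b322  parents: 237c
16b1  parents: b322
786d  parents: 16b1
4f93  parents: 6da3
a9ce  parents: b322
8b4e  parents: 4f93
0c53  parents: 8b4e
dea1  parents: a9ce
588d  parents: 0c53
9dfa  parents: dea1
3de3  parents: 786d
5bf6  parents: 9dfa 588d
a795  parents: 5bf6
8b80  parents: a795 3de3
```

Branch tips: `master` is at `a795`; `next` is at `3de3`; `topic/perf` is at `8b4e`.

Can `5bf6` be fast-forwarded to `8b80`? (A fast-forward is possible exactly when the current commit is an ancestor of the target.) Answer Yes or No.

Yes

A fast-forward from 5bf6 to 8b80 is possible iff 5bf6 is an ancestor of 8b80.
Ancestors of 8b80: {0c53, 16b1, 237c, 3de3, 4f93, 588d, 5bf6, 6da3, 786d, 8b4e, 8b80, 9dfa, a795, a9ce, b322, dea1}.
5bf6 is among them, so fast-forward is possible.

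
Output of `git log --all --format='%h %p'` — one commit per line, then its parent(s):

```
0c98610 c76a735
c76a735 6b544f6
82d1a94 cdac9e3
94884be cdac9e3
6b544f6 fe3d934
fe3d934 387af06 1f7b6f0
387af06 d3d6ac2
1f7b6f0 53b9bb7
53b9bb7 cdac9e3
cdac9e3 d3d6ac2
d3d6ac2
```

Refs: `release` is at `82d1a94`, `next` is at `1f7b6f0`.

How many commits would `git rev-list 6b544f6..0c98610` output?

Reachable from 0c98610: {0c98610, 1f7b6f0, 387af06, 53b9bb7, 6b544f6, c76a735, cdac9e3, d3d6ac2, fe3d934}.
Reachable from 6b544f6: {1f7b6f0, 387af06, 53b9bb7, 6b544f6, cdac9e3, d3d6ac2, fe3d934}.
In 0c98610's history but not 6b544f6's: {0c98610, c76a735} — 2 commits.

2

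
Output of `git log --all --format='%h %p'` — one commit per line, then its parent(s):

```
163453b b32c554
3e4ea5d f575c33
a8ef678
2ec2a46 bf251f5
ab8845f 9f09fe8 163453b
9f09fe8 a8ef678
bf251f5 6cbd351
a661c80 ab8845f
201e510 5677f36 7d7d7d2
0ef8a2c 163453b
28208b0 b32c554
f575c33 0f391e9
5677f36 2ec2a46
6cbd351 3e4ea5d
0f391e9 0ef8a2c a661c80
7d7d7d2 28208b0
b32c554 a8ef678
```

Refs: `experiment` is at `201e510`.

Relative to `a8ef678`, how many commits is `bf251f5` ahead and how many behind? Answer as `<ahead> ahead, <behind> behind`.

Reachable from bf251f5: {0ef8a2c, 0f391e9, 163453b, 3e4ea5d, 6cbd351, 9f09fe8, a661c80, a8ef678, ab8845f, b32c554, bf251f5, f575c33}.
Reachable from a8ef678: {a8ef678}.
Only in bf251f5's history (ahead): {0ef8a2c, 0f391e9, 163453b, 3e4ea5d, 6cbd351, 9f09fe8, a661c80, ab8845f, b32c554, bf251f5, f575c33} — 11.
Only in a8ef678's history (behind): {} — 0.

11 ahead, 0 behind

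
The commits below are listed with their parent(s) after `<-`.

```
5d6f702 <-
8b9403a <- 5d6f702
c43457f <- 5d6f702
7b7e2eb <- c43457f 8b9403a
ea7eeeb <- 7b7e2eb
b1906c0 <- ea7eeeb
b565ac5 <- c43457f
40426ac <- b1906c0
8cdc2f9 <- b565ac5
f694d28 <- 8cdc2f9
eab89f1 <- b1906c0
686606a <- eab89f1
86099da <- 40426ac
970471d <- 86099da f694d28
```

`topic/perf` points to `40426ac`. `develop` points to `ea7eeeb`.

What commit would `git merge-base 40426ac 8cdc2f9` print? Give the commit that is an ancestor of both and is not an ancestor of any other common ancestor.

Ancestors of 40426ac: {40426ac, 5d6f702, 7b7e2eb, 8b9403a, b1906c0, c43457f, ea7eeeb}.
Ancestors of 8cdc2f9: {5d6f702, 8cdc2f9, b565ac5, c43457f}.
Common ancestors: {5d6f702, c43457f}.
Among these, c43457f is not an ancestor of any other common ancestor — it is the merge base.

c43457f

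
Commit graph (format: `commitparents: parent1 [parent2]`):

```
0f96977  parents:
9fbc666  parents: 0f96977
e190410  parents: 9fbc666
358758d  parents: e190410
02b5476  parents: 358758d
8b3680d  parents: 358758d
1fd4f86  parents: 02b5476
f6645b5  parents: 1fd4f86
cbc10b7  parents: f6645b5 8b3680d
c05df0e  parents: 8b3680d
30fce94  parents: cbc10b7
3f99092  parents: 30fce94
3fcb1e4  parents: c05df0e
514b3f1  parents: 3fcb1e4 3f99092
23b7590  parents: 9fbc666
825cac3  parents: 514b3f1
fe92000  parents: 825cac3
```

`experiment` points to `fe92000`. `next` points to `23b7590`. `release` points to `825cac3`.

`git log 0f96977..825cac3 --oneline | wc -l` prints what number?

14

Reachable from 825cac3: {02b5476, 0f96977, 1fd4f86, 30fce94, 358758d, 3f99092, 3fcb1e4, 514b3f1, 825cac3, 8b3680d, 9fbc666, c05df0e, cbc10b7, e190410, f6645b5}.
Reachable from 0f96977: {0f96977}.
In 825cac3's history but not 0f96977's: {02b5476, 1fd4f86, 30fce94, 358758d, 3f99092, 3fcb1e4, 514b3f1, 825cac3, 8b3680d, 9fbc666, c05df0e, cbc10b7, e190410, f6645b5} — 14 commits.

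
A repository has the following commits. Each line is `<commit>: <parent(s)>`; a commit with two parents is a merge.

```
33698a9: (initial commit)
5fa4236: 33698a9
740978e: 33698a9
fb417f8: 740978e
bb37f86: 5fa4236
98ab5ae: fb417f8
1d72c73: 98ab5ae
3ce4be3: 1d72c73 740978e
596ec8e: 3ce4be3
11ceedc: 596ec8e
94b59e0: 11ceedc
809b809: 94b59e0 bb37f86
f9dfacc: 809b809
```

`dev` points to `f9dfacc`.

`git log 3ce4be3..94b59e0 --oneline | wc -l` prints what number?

3

Reachable from 94b59e0: {11ceedc, 1d72c73, 33698a9, 3ce4be3, 596ec8e, 740978e, 94b59e0, 98ab5ae, fb417f8}.
Reachable from 3ce4be3: {1d72c73, 33698a9, 3ce4be3, 740978e, 98ab5ae, fb417f8}.
In 94b59e0's history but not 3ce4be3's: {11ceedc, 596ec8e, 94b59e0} — 3 commits.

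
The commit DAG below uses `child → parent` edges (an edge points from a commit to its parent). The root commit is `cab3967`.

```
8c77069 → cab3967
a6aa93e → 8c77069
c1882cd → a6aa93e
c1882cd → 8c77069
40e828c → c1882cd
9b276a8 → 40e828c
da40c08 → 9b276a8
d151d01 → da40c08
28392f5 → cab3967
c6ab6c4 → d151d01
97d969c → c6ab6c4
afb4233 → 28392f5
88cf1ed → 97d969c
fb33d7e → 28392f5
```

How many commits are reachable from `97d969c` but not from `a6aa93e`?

7

Reachable from 97d969c: {40e828c, 8c77069, 97d969c, 9b276a8, a6aa93e, c1882cd, c6ab6c4, cab3967, d151d01, da40c08}.
Reachable from a6aa93e: {8c77069, a6aa93e, cab3967}.
In 97d969c's history but not a6aa93e's: {40e828c, 97d969c, 9b276a8, c1882cd, c6ab6c4, d151d01, da40c08} — 7 commits.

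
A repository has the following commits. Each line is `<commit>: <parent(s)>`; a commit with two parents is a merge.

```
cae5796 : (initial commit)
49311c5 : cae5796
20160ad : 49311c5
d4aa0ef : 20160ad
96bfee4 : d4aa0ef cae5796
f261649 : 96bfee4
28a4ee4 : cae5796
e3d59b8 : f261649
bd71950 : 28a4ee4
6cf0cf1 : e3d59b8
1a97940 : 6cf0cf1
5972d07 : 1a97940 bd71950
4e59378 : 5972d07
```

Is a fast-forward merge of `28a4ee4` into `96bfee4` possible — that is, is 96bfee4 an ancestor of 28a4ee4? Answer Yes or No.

No

A fast-forward from 96bfee4 to 28a4ee4 is possible iff 96bfee4 is an ancestor of 28a4ee4.
Ancestors of 28a4ee4: {28a4ee4, cae5796}.
96bfee4 is not among them, so fast-forward is not possible.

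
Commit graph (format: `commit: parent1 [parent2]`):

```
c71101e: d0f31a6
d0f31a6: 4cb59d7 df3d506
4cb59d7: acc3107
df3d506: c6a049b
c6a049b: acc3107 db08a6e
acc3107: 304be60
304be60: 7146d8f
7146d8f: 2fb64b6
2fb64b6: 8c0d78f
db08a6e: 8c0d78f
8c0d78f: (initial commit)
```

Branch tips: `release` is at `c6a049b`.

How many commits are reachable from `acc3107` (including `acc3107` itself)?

5

Walking parent pointers from acc3107: reachable set = {2fb64b6, 304be60, 7146d8f, 8c0d78f, acc3107}.
That is 5 commits.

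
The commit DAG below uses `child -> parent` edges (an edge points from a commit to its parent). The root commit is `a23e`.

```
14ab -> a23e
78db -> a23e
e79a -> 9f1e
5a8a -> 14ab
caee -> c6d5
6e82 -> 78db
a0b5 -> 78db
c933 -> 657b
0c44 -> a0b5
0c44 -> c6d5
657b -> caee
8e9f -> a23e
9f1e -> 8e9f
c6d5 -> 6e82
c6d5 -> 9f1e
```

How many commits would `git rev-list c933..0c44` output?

2

Reachable from 0c44: {0c44, 6e82, 78db, 8e9f, 9f1e, a0b5, a23e, c6d5}.
Reachable from c933: {657b, 6e82, 78db, 8e9f, 9f1e, a23e, c6d5, c933, caee}.
In 0c44's history but not c933's: {0c44, a0b5} — 2 commits.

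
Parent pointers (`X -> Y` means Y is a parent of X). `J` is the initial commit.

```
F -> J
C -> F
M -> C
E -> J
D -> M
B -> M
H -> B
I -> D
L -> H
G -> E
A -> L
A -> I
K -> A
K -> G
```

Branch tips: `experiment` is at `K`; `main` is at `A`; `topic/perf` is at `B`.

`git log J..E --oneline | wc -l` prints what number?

Reachable from E: {E, J}.
Reachable from J: {J}.
In E's history but not J's: {E} — 1 commit.

1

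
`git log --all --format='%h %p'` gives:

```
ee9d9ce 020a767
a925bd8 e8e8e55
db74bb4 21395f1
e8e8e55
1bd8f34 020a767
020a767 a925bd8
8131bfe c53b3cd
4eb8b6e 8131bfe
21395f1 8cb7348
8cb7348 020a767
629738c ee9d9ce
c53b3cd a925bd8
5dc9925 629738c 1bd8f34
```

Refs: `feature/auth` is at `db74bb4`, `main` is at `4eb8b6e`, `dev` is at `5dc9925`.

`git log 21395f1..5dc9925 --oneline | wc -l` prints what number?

Reachable from 5dc9925: {020a767, 1bd8f34, 5dc9925, 629738c, a925bd8, e8e8e55, ee9d9ce}.
Reachable from 21395f1: {020a767, 21395f1, 8cb7348, a925bd8, e8e8e55}.
In 5dc9925's history but not 21395f1's: {1bd8f34, 5dc9925, 629738c, ee9d9ce} — 4 commits.

4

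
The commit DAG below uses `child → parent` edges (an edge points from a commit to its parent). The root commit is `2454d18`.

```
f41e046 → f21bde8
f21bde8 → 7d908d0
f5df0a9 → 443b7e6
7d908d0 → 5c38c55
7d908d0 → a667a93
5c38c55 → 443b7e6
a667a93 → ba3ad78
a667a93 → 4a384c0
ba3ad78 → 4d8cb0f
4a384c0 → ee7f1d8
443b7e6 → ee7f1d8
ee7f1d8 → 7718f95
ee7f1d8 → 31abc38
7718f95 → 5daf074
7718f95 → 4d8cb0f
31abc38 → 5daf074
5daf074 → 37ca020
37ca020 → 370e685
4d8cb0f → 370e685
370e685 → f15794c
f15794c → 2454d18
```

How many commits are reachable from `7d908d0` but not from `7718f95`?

Reachable from 7d908d0: {2454d18, 31abc38, 370e685, 37ca020, 443b7e6, 4a384c0, 4d8cb0f, 5c38c55, 5daf074, 7718f95, 7d908d0, a667a93, ba3ad78, ee7f1d8, f15794c}.
Reachable from 7718f95: {2454d18, 370e685, 37ca020, 4d8cb0f, 5daf074, 7718f95, f15794c}.
In 7d908d0's history but not 7718f95's: {31abc38, 443b7e6, 4a384c0, 5c38c55, 7d908d0, a667a93, ba3ad78, ee7f1d8} — 8 commits.

8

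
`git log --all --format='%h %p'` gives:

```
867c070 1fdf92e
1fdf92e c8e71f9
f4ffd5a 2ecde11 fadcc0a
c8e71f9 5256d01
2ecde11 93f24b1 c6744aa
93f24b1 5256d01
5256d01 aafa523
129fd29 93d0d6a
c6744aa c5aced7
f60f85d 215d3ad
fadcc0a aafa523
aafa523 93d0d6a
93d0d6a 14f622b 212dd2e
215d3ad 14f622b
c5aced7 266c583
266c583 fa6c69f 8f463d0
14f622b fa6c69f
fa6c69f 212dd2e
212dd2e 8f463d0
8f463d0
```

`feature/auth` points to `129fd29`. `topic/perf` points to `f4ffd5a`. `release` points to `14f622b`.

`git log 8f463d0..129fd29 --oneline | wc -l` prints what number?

Reachable from 129fd29: {129fd29, 14f622b, 212dd2e, 8f463d0, 93d0d6a, fa6c69f}.
Reachable from 8f463d0: {8f463d0}.
In 129fd29's history but not 8f463d0's: {129fd29, 14f622b, 212dd2e, 93d0d6a, fa6c69f} — 5 commits.

5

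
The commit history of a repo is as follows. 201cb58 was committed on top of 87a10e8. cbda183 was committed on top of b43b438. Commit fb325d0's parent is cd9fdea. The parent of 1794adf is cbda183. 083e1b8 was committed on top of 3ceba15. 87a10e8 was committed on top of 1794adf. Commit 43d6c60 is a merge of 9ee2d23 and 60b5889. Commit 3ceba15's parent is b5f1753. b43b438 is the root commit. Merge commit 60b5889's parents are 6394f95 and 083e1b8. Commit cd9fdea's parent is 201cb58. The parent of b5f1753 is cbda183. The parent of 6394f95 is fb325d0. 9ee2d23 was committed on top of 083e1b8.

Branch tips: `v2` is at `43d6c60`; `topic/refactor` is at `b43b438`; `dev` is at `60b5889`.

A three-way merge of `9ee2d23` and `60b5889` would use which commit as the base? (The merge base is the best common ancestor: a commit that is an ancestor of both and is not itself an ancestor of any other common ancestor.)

Ancestors of 9ee2d23: {083e1b8, 3ceba15, 9ee2d23, b43b438, b5f1753, cbda183}.
Ancestors of 60b5889: {083e1b8, 1794adf, 201cb58, 3ceba15, 60b5889, 6394f95, 87a10e8, b43b438, b5f1753, cbda183, cd9fdea, fb325d0}.
Common ancestors: {083e1b8, 3ceba15, b43b438, b5f1753, cbda183}.
Among these, 083e1b8 is not an ancestor of any other common ancestor — it is the merge base.

083e1b8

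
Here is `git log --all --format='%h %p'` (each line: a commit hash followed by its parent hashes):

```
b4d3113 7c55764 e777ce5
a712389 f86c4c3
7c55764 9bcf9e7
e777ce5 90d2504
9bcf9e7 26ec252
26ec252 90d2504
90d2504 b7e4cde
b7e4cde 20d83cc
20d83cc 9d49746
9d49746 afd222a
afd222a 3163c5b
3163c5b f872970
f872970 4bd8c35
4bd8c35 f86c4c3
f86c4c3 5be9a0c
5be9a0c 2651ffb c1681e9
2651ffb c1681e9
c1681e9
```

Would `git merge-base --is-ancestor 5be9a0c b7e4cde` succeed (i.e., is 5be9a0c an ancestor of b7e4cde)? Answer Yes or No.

Yes

Ancestors of b7e4cde (commits reachable by following parents): {20d83cc, 2651ffb, 3163c5b, 4bd8c35, 5be9a0c, 9d49746, afd222a, b7e4cde, c1681e9, f86c4c3, f872970}.
5be9a0c is in that set, so it is an ancestor of b7e4cde.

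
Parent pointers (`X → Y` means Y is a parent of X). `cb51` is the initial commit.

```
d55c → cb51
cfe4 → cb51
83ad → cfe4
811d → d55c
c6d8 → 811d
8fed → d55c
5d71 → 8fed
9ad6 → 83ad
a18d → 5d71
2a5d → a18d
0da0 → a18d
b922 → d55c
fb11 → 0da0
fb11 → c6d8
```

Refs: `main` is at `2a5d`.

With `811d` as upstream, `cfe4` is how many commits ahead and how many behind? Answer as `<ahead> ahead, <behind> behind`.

1 ahead, 2 behind

Reachable from cfe4: {cb51, cfe4}.
Reachable from 811d: {811d, cb51, d55c}.
Only in cfe4's history (ahead): {cfe4} — 1.
Only in 811d's history (behind): {811d, d55c} — 2.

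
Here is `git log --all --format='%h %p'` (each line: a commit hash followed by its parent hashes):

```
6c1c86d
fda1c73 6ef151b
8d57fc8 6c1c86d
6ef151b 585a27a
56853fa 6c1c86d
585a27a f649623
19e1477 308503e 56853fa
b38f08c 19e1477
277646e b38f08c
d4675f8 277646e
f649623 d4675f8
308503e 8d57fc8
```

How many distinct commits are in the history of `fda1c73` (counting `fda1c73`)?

12

Walking parent pointers from fda1c73: reachable set = {19e1477, 277646e, 308503e, 56853fa, 585a27a, 6c1c86d, 6ef151b, 8d57fc8, b38f08c, d4675f8, f649623, fda1c73}.
That is 12 commits.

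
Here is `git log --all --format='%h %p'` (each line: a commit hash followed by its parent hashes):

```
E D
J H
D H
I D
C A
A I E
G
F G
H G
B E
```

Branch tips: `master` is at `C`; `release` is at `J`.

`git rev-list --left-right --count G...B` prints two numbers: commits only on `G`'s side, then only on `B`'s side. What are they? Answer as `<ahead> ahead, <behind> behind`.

Reachable from G: {G}.
Reachable from B: {B, D, E, G, H}.
Only in G's history (ahead): {} — 0.
Only in B's history (behind): {B, D, E, H} — 4.

0 ahead, 4 behind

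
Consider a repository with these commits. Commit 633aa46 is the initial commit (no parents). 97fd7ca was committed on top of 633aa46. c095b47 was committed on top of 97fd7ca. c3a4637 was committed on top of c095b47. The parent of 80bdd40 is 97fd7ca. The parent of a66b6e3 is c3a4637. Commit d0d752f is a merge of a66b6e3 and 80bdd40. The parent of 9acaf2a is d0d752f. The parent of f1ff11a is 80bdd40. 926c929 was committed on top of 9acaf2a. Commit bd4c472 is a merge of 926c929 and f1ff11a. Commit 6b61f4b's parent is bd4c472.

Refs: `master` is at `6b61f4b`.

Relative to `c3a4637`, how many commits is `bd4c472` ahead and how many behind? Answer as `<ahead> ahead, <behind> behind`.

Reachable from bd4c472: {633aa46, 80bdd40, 926c929, 97fd7ca, 9acaf2a, a66b6e3, bd4c472, c095b47, c3a4637, d0d752f, f1ff11a}.
Reachable from c3a4637: {633aa46, 97fd7ca, c095b47, c3a4637}.
Only in bd4c472's history (ahead): {80bdd40, 926c929, 9acaf2a, a66b6e3, bd4c472, d0d752f, f1ff11a} — 7.
Only in c3a4637's history (behind): {} — 0.

7 ahead, 0 behind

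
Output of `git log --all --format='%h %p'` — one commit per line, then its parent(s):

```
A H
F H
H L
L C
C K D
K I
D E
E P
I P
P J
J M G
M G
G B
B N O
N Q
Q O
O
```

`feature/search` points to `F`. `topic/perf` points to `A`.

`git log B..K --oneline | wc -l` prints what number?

Reachable from K: {B, G, I, J, K, M, N, O, P, Q}.
Reachable from B: {B, N, O, Q}.
In K's history but not B's: {G, I, J, K, M, P} — 6 commits.

6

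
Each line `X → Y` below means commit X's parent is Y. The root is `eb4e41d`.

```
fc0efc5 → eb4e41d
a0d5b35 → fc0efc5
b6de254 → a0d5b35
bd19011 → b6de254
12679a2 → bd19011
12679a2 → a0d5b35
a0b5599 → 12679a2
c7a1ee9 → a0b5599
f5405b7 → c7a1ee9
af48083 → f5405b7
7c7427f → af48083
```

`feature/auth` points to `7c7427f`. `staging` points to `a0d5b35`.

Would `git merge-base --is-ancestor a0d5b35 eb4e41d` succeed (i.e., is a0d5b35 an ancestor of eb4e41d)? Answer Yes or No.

No

Ancestors of eb4e41d: {eb4e41d}.
a0d5b35 is not in that set, so it is not an ancestor of eb4e41d.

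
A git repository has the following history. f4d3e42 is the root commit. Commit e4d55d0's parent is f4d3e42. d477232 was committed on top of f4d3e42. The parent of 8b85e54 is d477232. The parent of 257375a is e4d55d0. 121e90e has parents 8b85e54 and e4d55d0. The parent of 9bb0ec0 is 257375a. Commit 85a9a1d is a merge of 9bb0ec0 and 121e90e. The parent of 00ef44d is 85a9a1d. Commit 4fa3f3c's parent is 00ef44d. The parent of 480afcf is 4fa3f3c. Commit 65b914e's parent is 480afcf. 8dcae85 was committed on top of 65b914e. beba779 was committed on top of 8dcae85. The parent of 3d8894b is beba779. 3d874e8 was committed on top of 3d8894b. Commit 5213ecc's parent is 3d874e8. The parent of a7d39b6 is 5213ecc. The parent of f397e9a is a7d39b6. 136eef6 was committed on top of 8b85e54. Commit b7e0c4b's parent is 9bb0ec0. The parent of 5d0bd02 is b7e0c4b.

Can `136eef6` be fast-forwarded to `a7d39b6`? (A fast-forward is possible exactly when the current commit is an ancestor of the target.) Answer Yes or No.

No

A fast-forward from 136eef6 to a7d39b6 is possible iff 136eef6 is an ancestor of a7d39b6.
Ancestors of a7d39b6: {00ef44d, 121e90e, 257375a, 3d874e8, 3d8894b, 480afcf, 4fa3f3c, 5213ecc, 65b914e, 85a9a1d, 8b85e54, 8dcae85, 9bb0ec0, a7d39b6, beba779, d477232, e4d55d0, f4d3e42}.
136eef6 is not among them, so fast-forward is not possible.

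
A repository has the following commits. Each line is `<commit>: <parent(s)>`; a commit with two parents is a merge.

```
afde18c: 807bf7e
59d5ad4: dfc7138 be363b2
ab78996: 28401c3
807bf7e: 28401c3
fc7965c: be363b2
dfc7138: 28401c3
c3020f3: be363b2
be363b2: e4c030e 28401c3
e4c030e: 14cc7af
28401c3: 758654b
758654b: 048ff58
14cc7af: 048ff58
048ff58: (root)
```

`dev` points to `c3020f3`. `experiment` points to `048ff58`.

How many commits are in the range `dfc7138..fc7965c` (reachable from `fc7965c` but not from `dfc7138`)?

Reachable from fc7965c: {048ff58, 14cc7af, 28401c3, 758654b, be363b2, e4c030e, fc7965c}.
Reachable from dfc7138: {048ff58, 28401c3, 758654b, dfc7138}.
In fc7965c's history but not dfc7138's: {14cc7af, be363b2, e4c030e, fc7965c} — 4 commits.

4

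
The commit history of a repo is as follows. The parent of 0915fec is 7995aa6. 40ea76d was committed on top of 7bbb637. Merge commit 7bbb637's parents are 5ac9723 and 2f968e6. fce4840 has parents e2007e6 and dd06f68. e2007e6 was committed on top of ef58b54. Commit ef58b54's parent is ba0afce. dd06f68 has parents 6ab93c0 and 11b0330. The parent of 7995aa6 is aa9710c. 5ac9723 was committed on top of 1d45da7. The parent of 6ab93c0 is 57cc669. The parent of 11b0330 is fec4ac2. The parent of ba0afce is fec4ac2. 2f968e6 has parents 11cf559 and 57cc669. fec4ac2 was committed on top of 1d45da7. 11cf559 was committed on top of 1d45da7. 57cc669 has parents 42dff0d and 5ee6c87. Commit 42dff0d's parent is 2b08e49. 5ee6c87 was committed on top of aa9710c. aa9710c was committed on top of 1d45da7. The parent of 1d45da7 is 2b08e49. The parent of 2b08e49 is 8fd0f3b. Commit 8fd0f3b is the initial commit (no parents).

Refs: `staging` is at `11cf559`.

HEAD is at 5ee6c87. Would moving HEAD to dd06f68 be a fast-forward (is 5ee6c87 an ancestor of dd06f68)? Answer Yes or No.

Yes

A fast-forward from 5ee6c87 to dd06f68 is possible iff 5ee6c87 is an ancestor of dd06f68.
Ancestors of dd06f68: {11b0330, 1d45da7, 2b08e49, 42dff0d, 57cc669, 5ee6c87, 6ab93c0, 8fd0f3b, aa9710c, dd06f68, fec4ac2}.
5ee6c87 is among them, so fast-forward is possible.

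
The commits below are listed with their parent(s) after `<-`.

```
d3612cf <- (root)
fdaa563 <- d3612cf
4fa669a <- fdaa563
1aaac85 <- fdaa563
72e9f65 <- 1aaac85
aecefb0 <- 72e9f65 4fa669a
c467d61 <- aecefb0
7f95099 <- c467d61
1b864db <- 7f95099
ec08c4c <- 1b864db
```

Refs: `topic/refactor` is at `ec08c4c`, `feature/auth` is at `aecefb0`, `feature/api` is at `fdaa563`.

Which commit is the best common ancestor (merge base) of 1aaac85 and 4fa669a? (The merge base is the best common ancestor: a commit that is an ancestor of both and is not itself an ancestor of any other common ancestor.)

Ancestors of 1aaac85: {1aaac85, d3612cf, fdaa563}.
Ancestors of 4fa669a: {4fa669a, d3612cf, fdaa563}.
Common ancestors: {d3612cf, fdaa563}.
Among these, fdaa563 is not an ancestor of any other common ancestor — it is the merge base.

fdaa563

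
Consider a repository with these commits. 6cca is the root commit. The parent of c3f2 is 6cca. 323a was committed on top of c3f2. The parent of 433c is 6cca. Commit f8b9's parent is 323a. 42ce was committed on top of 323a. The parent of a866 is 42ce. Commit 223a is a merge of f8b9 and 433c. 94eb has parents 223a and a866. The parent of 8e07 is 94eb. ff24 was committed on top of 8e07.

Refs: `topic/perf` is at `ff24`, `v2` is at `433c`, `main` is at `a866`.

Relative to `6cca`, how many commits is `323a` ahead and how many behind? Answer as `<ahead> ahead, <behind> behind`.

2 ahead, 0 behind

Reachable from 323a: {323a, 6cca, c3f2}.
Reachable from 6cca: {6cca}.
Only in 323a's history (ahead): {323a, c3f2} — 2.
Only in 6cca's history (behind): {} — 0.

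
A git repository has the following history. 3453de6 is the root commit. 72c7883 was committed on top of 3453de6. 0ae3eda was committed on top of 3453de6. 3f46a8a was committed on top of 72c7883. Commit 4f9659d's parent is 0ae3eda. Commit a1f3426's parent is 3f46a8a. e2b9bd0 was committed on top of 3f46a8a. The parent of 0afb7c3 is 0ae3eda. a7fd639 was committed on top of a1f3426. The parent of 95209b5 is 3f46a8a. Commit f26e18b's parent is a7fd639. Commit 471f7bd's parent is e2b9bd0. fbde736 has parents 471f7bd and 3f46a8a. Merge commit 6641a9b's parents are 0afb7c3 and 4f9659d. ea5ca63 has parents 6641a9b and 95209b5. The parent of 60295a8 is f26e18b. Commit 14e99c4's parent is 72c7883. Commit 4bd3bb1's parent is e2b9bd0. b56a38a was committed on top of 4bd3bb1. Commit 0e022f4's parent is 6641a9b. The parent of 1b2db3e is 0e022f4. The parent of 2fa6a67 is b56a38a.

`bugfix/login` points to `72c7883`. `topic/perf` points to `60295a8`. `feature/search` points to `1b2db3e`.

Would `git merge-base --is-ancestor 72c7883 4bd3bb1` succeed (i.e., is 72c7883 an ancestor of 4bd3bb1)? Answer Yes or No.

Ancestors of 4bd3bb1 (commits reachable by following parents): {3453de6, 3f46a8a, 4bd3bb1, 72c7883, e2b9bd0}.
72c7883 is in that set, so it is an ancestor of 4bd3bb1.

Yes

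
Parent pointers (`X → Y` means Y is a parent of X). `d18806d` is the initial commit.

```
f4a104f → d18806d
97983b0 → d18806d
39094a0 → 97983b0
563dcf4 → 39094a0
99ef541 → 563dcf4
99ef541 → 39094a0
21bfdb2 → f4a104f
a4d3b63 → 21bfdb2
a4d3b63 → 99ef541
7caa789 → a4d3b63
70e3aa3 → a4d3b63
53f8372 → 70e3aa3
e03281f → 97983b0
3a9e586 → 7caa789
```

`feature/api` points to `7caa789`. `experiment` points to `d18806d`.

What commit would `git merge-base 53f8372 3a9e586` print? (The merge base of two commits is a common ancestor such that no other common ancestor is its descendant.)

a4d3b63

Ancestors of 53f8372: {21bfdb2, 39094a0, 53f8372, 563dcf4, 70e3aa3, 97983b0, 99ef541, a4d3b63, d18806d, f4a104f}.
Ancestors of 3a9e586: {21bfdb2, 39094a0, 3a9e586, 563dcf4, 7caa789, 97983b0, 99ef541, a4d3b63, d18806d, f4a104f}.
Common ancestors: {21bfdb2, 39094a0, 563dcf4, 97983b0, 99ef541, a4d3b63, d18806d, f4a104f}.
Among these, a4d3b63 is not an ancestor of any other common ancestor — it is the merge base.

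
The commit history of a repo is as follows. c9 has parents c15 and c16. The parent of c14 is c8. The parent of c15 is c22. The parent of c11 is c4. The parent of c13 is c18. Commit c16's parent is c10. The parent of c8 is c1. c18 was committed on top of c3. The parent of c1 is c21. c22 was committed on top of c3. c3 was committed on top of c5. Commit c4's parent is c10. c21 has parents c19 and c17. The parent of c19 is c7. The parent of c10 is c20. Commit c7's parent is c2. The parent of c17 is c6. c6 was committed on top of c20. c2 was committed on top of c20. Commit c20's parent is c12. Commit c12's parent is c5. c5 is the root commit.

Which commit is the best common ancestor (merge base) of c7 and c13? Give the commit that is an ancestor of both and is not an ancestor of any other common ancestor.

c5

Ancestors of c7: {c12, c2, c20, c5, c7}.
Ancestors of c13: {c13, c18, c3, c5}.
Common ancestors: {c5}.
The only common ancestor is c5, so it is the merge base.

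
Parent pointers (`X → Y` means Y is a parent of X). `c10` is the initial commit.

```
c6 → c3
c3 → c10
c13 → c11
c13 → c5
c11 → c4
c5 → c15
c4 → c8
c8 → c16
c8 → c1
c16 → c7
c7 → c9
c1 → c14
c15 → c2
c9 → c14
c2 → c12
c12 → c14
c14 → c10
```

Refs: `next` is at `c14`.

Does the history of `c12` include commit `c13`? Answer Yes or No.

Ancestors of c12: {c10, c12, c14}.
c13 is not in that set, so it is not an ancestor of c12.

No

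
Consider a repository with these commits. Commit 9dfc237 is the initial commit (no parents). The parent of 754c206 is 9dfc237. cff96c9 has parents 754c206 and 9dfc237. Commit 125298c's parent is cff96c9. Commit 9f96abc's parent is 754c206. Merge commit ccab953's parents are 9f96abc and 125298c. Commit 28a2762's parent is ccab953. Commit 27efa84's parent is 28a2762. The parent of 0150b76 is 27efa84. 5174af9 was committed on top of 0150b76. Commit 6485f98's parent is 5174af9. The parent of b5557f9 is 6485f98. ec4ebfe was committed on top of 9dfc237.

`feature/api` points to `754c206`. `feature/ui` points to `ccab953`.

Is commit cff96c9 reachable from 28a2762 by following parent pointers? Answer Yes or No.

Ancestors of 28a2762 (commits reachable by following parents): {125298c, 28a2762, 754c206, 9dfc237, 9f96abc, ccab953, cff96c9}.
cff96c9 is in that set, so it is an ancestor of 28a2762.

Yes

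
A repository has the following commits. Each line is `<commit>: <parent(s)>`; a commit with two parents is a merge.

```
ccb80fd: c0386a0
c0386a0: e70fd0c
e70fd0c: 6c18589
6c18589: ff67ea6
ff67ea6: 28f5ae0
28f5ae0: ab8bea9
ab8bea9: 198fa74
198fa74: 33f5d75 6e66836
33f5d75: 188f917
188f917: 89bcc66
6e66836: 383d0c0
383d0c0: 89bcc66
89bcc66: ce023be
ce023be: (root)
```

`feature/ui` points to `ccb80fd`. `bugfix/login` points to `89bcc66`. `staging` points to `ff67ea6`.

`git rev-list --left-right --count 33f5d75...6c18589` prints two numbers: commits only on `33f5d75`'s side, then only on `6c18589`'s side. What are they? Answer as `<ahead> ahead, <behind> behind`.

Reachable from 33f5d75: {188f917, 33f5d75, 89bcc66, ce023be}.
Reachable from 6c18589: {188f917, 198fa74, 28f5ae0, 33f5d75, 383d0c0, 6c18589, 6e66836, 89bcc66, ab8bea9, ce023be, ff67ea6}.
Only in 33f5d75's history (ahead): {} — 0.
Only in 6c18589's history (behind): {198fa74, 28f5ae0, 383d0c0, 6c18589, 6e66836, ab8bea9, ff67ea6} — 7.

0 ahead, 7 behind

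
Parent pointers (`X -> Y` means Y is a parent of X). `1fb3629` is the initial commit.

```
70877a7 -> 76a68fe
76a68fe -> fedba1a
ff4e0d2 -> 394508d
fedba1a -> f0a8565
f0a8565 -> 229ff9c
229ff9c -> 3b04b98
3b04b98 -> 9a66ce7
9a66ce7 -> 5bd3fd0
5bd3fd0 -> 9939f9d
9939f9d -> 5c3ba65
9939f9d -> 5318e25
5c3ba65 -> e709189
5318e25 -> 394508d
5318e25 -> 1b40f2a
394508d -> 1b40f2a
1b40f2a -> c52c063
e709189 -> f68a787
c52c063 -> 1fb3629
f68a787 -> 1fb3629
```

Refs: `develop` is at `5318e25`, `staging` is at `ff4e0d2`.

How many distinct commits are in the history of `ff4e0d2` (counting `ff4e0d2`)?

Walking parent pointers from ff4e0d2: reachable set = {1b40f2a, 1fb3629, 394508d, c52c063, ff4e0d2}.
That is 5 commits.

5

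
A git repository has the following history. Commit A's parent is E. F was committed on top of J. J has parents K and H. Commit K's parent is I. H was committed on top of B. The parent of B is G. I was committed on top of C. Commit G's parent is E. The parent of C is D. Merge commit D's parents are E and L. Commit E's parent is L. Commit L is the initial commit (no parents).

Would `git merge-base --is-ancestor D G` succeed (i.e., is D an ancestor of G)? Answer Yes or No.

No

Ancestors of G: {E, G, L}.
D is not in that set, so it is not an ancestor of G.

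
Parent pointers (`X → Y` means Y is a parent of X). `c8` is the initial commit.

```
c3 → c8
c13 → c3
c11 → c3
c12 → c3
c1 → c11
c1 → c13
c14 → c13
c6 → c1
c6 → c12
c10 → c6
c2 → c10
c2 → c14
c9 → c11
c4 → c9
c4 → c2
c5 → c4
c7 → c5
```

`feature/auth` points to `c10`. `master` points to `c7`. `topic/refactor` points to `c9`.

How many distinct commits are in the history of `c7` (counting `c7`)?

14

Walking parent pointers from c7: reachable set = {c1, c10, c11, c12, c13, c14, c2, c3, c4, c5, c6, c7, c8, c9}.
That is 14 commits.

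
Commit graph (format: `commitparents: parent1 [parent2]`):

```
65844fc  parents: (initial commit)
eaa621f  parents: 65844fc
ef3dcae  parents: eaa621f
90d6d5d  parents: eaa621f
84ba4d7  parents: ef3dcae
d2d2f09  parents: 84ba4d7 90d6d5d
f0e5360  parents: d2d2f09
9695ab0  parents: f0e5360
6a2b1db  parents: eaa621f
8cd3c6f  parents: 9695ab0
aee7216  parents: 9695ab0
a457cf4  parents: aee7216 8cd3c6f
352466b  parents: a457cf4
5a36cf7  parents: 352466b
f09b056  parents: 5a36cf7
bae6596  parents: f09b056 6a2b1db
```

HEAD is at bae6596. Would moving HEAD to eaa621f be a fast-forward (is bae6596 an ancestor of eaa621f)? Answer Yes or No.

A fast-forward from bae6596 to eaa621f is possible iff bae6596 is an ancestor of eaa621f.
Ancestors of eaa621f: {65844fc, eaa621f}.
bae6596 is not among them, so fast-forward is not possible.

No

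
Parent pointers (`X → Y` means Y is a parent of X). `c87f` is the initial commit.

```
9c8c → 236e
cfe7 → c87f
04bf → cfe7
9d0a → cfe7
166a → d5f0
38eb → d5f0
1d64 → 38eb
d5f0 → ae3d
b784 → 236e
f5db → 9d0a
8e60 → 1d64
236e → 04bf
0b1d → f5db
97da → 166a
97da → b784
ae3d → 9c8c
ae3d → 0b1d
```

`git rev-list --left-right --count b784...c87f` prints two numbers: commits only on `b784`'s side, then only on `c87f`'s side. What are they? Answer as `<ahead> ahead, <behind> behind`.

4 ahead, 0 behind

Reachable from b784: {04bf, 236e, b784, c87f, cfe7}.
Reachable from c87f: {c87f}.
Only in b784's history (ahead): {04bf, 236e, b784, cfe7} — 4.
Only in c87f's history (behind): {} — 0.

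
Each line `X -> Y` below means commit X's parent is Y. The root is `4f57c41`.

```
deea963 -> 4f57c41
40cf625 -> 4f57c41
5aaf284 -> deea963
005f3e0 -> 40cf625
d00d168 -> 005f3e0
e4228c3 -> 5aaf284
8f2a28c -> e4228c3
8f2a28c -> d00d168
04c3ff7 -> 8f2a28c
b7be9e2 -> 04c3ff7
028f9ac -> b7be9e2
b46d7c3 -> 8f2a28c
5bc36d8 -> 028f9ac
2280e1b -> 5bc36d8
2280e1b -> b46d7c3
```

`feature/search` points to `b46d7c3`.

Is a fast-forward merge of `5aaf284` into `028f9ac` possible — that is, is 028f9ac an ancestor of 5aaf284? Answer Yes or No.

A fast-forward from 028f9ac to 5aaf284 is possible iff 028f9ac is an ancestor of 5aaf284.
Ancestors of 5aaf284: {4f57c41, 5aaf284, deea963}.
028f9ac is not among them, so fast-forward is not possible.

No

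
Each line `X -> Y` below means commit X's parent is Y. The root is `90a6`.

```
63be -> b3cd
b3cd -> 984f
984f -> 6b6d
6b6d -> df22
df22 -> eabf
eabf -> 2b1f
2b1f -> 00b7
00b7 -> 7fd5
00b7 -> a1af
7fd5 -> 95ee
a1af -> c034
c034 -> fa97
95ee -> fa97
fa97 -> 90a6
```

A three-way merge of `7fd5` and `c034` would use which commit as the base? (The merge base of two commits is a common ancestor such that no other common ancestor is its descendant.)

fa97

Ancestors of 7fd5: {7fd5, 90a6, 95ee, fa97}.
Ancestors of c034: {90a6, c034, fa97}.
Common ancestors: {90a6, fa97}.
Among these, fa97 is not an ancestor of any other common ancestor — it is the merge base.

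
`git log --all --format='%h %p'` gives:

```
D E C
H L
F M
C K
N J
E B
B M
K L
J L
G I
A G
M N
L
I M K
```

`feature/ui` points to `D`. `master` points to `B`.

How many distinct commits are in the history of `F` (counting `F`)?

Walking parent pointers from F: reachable set = {F, J, L, M, N}.
That is 5 commits.

5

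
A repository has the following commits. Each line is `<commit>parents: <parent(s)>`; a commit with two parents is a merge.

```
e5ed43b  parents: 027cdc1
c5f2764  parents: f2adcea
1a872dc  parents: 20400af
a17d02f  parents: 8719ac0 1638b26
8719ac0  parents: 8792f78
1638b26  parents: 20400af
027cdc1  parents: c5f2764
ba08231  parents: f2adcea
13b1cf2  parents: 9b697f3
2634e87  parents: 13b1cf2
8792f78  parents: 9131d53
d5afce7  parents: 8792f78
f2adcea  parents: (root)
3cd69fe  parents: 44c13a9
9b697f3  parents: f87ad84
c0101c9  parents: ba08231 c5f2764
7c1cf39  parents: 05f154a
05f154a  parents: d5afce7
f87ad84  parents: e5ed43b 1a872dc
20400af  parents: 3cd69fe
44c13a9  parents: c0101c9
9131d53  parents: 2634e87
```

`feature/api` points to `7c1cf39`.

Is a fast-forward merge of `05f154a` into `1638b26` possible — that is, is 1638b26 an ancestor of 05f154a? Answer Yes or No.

No

A fast-forward from 1638b26 to 05f154a is possible iff 1638b26 is an ancestor of 05f154a.
Ancestors of 05f154a: {027cdc1, 05f154a, 13b1cf2, 1a872dc, 20400af, 2634e87, 3cd69fe, 44c13a9, 8792f78, 9131d53, 9b697f3, ba08231, c0101c9, c5f2764, d5afce7, e5ed43b, f2adcea, f87ad84}.
1638b26 is not among them, so fast-forward is not possible.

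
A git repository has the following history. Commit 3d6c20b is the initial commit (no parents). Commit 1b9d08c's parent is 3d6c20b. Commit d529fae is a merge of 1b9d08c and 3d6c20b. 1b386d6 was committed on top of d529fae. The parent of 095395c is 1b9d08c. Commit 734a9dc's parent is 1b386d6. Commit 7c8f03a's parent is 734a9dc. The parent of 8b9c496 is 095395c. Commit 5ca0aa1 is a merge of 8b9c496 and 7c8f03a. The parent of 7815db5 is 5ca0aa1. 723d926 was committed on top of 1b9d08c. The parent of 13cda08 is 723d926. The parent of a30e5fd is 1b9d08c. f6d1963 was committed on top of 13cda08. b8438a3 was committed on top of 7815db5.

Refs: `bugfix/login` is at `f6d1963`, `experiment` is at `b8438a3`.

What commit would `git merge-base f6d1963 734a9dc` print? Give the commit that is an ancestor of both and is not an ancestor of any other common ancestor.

1b9d08c

Ancestors of f6d1963: {13cda08, 1b9d08c, 3d6c20b, 723d926, f6d1963}.
Ancestors of 734a9dc: {1b386d6, 1b9d08c, 3d6c20b, 734a9dc, d529fae}.
Common ancestors: {1b9d08c, 3d6c20b}.
Among these, 1b9d08c is not an ancestor of any other common ancestor — it is the merge base.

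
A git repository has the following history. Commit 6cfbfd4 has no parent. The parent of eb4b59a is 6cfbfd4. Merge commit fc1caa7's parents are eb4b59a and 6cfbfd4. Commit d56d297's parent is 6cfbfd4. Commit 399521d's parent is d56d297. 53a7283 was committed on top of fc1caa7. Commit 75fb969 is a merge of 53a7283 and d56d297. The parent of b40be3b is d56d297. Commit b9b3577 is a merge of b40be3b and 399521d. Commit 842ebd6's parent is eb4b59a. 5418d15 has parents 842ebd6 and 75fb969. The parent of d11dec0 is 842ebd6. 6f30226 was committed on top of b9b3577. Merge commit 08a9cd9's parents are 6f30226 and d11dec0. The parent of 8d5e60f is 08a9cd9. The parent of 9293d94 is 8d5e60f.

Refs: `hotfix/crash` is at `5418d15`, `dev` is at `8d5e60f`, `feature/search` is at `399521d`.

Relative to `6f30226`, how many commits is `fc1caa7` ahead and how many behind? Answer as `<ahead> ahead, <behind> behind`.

2 ahead, 5 behind

Reachable from fc1caa7: {6cfbfd4, eb4b59a, fc1caa7}.
Reachable from 6f30226: {399521d, 6cfbfd4, 6f30226, b40be3b, b9b3577, d56d297}.
Only in fc1caa7's history (ahead): {eb4b59a, fc1caa7} — 2.
Only in 6f30226's history (behind): {399521d, 6f30226, b40be3b, b9b3577, d56d297} — 5.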